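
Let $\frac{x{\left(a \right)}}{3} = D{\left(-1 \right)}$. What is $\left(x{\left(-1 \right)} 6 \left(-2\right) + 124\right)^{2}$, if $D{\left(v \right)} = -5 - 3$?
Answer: $169744$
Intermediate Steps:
$D{\left(v \right)} = -8$ ($D{\left(v \right)} = -5 - 3 = -8$)
$x{\left(a \right)} = -24$ ($x{\left(a \right)} = 3 \left(-8\right) = -24$)
$\left(x{\left(-1 \right)} 6 \left(-2\right) + 124\right)^{2} = \left(\left(-24\right) 6 \left(-2\right) + 124\right)^{2} = \left(\left(-144\right) \left(-2\right) + 124\right)^{2} = \left(288 + 124\right)^{2} = 412^{2} = 169744$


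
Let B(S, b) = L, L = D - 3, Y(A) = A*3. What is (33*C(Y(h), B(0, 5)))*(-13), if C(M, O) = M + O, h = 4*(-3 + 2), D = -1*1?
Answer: 6864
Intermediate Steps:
D = -1
h = -4 (h = 4*(-1) = -4)
Y(A) = 3*A
L = -4 (L = -1 - 3 = -4)
B(S, b) = -4
(33*C(Y(h), B(0, 5)))*(-13) = (33*(3*(-4) - 4))*(-13) = (33*(-12 - 4))*(-13) = (33*(-16))*(-13) = -528*(-13) = 6864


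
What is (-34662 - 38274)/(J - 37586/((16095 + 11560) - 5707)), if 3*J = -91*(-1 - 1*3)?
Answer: -266799888/437573 ≈ -609.73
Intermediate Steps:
J = 364/3 (J = (-91*(-1 - 1*3))/3 = (-91*(-1 - 3))/3 = (-91*(-4))/3 = (⅓)*364 = 364/3 ≈ 121.33)
(-34662 - 38274)/(J - 37586/((16095 + 11560) - 5707)) = (-34662 - 38274)/(364/3 - 37586/((16095 + 11560) - 5707)) = -72936/(364/3 - 37586/(27655 - 5707)) = -72936/(364/3 - 37586/21948) = -72936/(364/3 - 37586*1/21948) = -72936/(364/3 - 18793/10974) = -72936/437573/3658 = -72936*3658/437573 = -266799888/437573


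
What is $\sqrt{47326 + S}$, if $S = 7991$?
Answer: $\sqrt{55317} \approx 235.2$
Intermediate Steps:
$\sqrt{47326 + S} = \sqrt{47326 + 7991} = \sqrt{55317}$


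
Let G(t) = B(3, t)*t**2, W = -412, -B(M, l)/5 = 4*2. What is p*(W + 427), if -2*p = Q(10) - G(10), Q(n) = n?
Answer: -30075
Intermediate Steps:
B(M, l) = -40 (B(M, l) = -20*2 = -5*8 = -40)
G(t) = -40*t**2
p = -2005 (p = -(10 - (-40)*10**2)/2 = -(10 - (-40)*100)/2 = -(10 - 1*(-4000))/2 = -(10 + 4000)/2 = -1/2*4010 = -2005)
p*(W + 427) = -2005*(-412 + 427) = -2005*15 = -30075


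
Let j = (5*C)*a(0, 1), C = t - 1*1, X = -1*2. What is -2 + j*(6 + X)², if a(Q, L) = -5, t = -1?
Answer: 798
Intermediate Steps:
X = -2
C = -2 (C = -1 - 1*1 = -1 - 1 = -2)
j = 50 (j = (5*(-2))*(-5) = -10*(-5) = 50)
-2 + j*(6 + X)² = -2 + 50*(6 - 2)² = -2 + 50*4² = -2 + 50*16 = -2 + 800 = 798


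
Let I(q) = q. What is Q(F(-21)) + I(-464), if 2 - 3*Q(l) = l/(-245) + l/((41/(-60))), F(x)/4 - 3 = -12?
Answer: -14493226/30135 ≈ -480.94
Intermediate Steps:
F(x) = -36 (F(x) = 12 + 4*(-12) = 12 - 48 = -36)
Q(l) = ⅔ + 14741*l/30135 (Q(l) = ⅔ - (l/(-245) + l/((41/(-60))))/3 = ⅔ - (l*(-1/245) + l/((41*(-1/60))))/3 = ⅔ - (-l/245 + l/(-41/60))/3 = ⅔ - (-l/245 + l*(-60/41))/3 = ⅔ - (-l/245 - 60*l/41)/3 = ⅔ - (-14741)*l/30135 = ⅔ + 14741*l/30135)
Q(F(-21)) + I(-464) = (⅔ + (14741/30135)*(-36)) - 464 = (⅔ - 176892/10045) - 464 = -510586/30135 - 464 = -14493226/30135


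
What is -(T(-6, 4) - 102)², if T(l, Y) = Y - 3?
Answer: -10201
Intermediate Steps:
T(l, Y) = -3 + Y
-(T(-6, 4) - 102)² = -((-3 + 4) - 102)² = -(1 - 102)² = -1*(-101)² = -1*10201 = -10201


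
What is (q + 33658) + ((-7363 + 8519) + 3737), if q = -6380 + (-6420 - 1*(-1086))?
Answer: 26837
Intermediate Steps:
q = -11714 (q = -6380 + (-6420 + 1086) = -6380 - 5334 = -11714)
(q + 33658) + ((-7363 + 8519) + 3737) = (-11714 + 33658) + ((-7363 + 8519) + 3737) = 21944 + (1156 + 3737) = 21944 + 4893 = 26837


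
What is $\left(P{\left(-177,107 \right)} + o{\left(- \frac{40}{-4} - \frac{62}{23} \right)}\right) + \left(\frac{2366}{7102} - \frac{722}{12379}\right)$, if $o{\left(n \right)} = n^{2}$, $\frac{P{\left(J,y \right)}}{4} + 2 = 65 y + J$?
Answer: $\frac{631515111895975}{23253691541} \approx 27158.0$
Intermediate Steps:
$P{\left(J,y \right)} = -8 + 4 J + 260 y$ ($P{\left(J,y \right)} = -8 + 4 \left(65 y + J\right) = -8 + 4 \left(J + 65 y\right) = -8 + \left(4 J + 260 y\right) = -8 + 4 J + 260 y$)
$\left(P{\left(-177,107 \right)} + o{\left(- \frac{40}{-4} - \frac{62}{23} \right)}\right) + \left(\frac{2366}{7102} - \frac{722}{12379}\right) = \left(\left(-8 + 4 \left(-177\right) + 260 \cdot 107\right) + \left(- \frac{40}{-4} - \frac{62}{23}\right)^{2}\right) + \left(\frac{2366}{7102} - \frac{722}{12379}\right) = \left(\left(-8 - 708 + 27820\right) + \left(\left(-40\right) \left(- \frac{1}{4}\right) - \frac{62}{23}\right)^{2}\right) + \left(2366 \cdot \frac{1}{7102} - \frac{722}{12379}\right) = \left(27104 + \left(10 - \frac{62}{23}\right)^{2}\right) + \left(\frac{1183}{3551} - \frac{722}{12379}\right) = \left(27104 + \left(\frac{168}{23}\right)^{2}\right) + \frac{12080535}{43957829} = \left(27104 + \frac{28224}{529}\right) + \frac{12080535}{43957829} = \frac{14366240}{529} + \frac{12080535}{43957829} = \frac{631515111895975}{23253691541}$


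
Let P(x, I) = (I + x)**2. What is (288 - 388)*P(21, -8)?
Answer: -16900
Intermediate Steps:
(288 - 388)*P(21, -8) = (288 - 388)*(-8 + 21)**2 = -100*13**2 = -100*169 = -16900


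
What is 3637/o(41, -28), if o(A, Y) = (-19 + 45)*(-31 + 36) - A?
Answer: 3637/89 ≈ 40.865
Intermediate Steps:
o(A, Y) = 130 - A (o(A, Y) = 26*5 - A = 130 - A)
3637/o(41, -28) = 3637/(130 - 1*41) = 3637/(130 - 41) = 3637/89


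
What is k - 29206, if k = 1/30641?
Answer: -894901045/30641 ≈ -29206.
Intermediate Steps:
k = 1/30641 ≈ 3.2636e-5
k - 29206 = 1/30641 - 29206 = -894901045/30641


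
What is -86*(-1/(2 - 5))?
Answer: -86/3 ≈ -28.667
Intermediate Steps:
-86*(-1/(2 - 5)) = -86/((-1*(-3))) = -86/3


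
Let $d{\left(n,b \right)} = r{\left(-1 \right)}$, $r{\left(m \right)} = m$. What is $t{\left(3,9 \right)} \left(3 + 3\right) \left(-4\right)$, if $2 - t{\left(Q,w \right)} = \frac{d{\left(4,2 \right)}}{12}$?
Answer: $-50$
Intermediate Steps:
$d{\left(n,b \right)} = -1$
$t{\left(Q,w \right)} = \frac{25}{12}$ ($t{\left(Q,w \right)} = 2 - - \frac{1}{12} = 2 + \frac{1}{12} = \frac{25}{12}$)
$t{\left(3,9 \right)} \left(3 + 3\right) \left(-4\right) = \frac{25 \left(3 + 3\right) \left(-4\right)}{12} = \frac{25 \cdot 6 \left(-4\right)}{12} = \frac{25}{12} \left(-24\right) = -50$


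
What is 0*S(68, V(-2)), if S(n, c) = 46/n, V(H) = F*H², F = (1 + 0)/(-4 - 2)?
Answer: 0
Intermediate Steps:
F = -⅙ (F = 1/(-6) = 1*(-⅙) = -⅙ ≈ -0.16667)
V(H) = -H²/6
0*S(68, V(-2)) = 0*(46/68) = 0*(46*(1/68)) = 0*(23/34) = 0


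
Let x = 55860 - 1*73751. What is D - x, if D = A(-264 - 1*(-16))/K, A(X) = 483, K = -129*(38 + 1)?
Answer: 30003046/1677 ≈ 17891.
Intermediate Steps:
K = -5031 (K = -129*39 = -5031)
x = -17891 (x = 55860 - 73751 = -17891)
D = -161/1677 (D = 483/(-5031) = 483*(-1/5031) = -161/1677 ≈ -0.096005)
D - x = -161/1677 - 1*(-17891) = -161/1677 + 17891 = 30003046/1677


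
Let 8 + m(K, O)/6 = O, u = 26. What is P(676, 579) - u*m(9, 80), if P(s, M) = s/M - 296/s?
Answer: -1098991034/97851 ≈ -11231.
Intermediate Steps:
m(K, O) = -48 + 6*O
P(s, M) = -296/s + s/M
P(676, 579) - u*m(9, 80) = (-296/676 + 676/579) - 26*(-48 + 6*80) = (-296*1/676 + 676*(1/579)) - 26*(-48 + 480) = (-74/169 + 676/579) - 26*432 = 71398/97851 - 1*11232 = 71398/97851 - 11232 = -1098991034/97851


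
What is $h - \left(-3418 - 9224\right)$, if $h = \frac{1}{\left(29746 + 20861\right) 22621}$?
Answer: $\frac{14472320731975}{1144780947} \approx 12642.0$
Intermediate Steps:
$h = \frac{1}{1144780947}$ ($h = \frac{1}{50607} \cdot \frac{1}{22621} = \frac{1}{1144780947} \approx 8.7353 \cdot 10^{-10}$)
$h - \left(-3418 - 9224\right) = \frac{1}{1144780947} - \left(-3418 - 9224\right) = \frac{1}{1144780947} - -12642 = \frac{1}{1144780947} + 12642 = \frac{14472320731975}{1144780947}$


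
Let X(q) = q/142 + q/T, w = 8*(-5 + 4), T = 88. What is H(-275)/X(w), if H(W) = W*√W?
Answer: 214775*I*√11/23 ≈ 30971.0*I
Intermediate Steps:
H(W) = W^(3/2)
w = -8 (w = 8*(-1) = -8)
X(q) = 115*q/6248 (X(q) = q/142 + q/88 = 115*q/6248)
H(-275)/X(w) = (-275)^(3/2)/(((115/6248)*(-8))) = (-1375*I*√11)/(-115/781) = -1375*I*√11*(-781/115) = 214775*I*√11/23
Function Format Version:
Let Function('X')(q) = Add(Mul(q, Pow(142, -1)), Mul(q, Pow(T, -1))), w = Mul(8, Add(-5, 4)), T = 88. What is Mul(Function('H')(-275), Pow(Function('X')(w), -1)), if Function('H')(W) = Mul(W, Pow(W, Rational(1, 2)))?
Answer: Mul(Rational(214775, 23), I, Pow(11, Rational(1, 2))) ≈ Mul(30971., I)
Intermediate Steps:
Function('H')(W) = Pow(W, Rational(3, 2))
w = -8 (w = Mul(8, -1) = -8)
Function('X')(q) = Mul(Rational(115, 6248), q) (Function('X')(q) = Add(Mul(q, Pow(142, -1)), Mul(q, Pow(88, -1))) = Add(Mul(q, Rational(1, 142)), Mul(q, Rational(1, 88))) = Add(Mul(Rational(1, 142), q), Mul(Rational(1, 88), q)) = Mul(Rational(115, 6248), q))
Mul(Function('H')(-275), Pow(Function('X')(w), -1)) = Mul(Pow(-275, Rational(3, 2)), Pow(Mul(Rational(115, 6248), -8), -1)) = Mul(Mul(-1375, I, Pow(11, Rational(1, 2))), Pow(Rational(-115, 781), -1)) = Mul(Mul(-1375, I, Pow(11, Rational(1, 2))), Rational(-781, 115)) = Mul(Rational(214775, 23), I, Pow(11, Rational(1, 2)))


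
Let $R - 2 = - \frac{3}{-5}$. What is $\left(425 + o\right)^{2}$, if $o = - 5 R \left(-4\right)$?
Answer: $227529$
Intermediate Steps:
$R = \frac{13}{5}$ ($R = 2 - \frac{3}{-5} = 2 - - \frac{3}{5} = 2 + \frac{3}{5} = \frac{13}{5} \approx 2.6$)
$o = 52$ ($o = \left(-5\right) \frac{13}{5} \left(-4\right) = \left(-13\right) \left(-4\right) = 52$)
$\left(425 + o\right)^{2} = \left(425 + 52\right)^{2} = 477^{2} = 227529$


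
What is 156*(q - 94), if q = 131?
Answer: 5772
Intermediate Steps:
156*(q - 94) = 156*(131 - 94) = 156*37 = 5772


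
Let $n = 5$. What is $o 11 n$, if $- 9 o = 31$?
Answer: $- \frac{1705}{9} \approx -189.44$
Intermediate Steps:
$o = - \frac{31}{9}$ ($o = \left(- \frac{1}{9}\right) 31 = - \frac{31}{9} \approx -3.4444$)
$o 11 n = \left(- \frac{31}{9}\right) 11 \cdot 5 = \left(- \frac{341}{9}\right) 5 = - \frac{1705}{9}$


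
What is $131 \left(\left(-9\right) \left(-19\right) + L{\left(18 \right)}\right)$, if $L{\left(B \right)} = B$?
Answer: $24759$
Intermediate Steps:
$131 \left(\left(-9\right) \left(-19\right) + L{\left(18 \right)}\right) = 131 \left(\left(-9\right) \left(-19\right) + 18\right) = 131 \left(171 + 18\right) = 131 \cdot 189 = 24759$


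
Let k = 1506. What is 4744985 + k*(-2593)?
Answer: 839927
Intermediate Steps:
4744985 + k*(-2593) = 4744985 + 1506*(-2593) = 4744985 - 3905058 = 839927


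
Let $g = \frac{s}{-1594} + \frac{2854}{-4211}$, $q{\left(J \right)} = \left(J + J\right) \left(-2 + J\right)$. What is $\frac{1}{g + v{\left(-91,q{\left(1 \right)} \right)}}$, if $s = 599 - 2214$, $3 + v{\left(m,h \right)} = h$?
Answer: $- \frac{6712334}{31310181} \approx -0.21438$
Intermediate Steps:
$q{\left(J \right)} = 2 J \left(-2 + J\right)$
$v{\left(m,h \right)} = -3 + h$
$s = -1615$ ($s = 599 - 2214 = -1615$)
$g = \frac{2251489}{6712334}$ ($g = - \frac{1615}{-1594} + \frac{2854}{-4211} = \left(-1615\right) \left(- \frac{1}{1594}\right) + 2854 \left(- \frac{1}{4211}\right) = \frac{1615}{1594} - \frac{2854}{4211} = \frac{2251489}{6712334} \approx 0.33543$)
$\frac{1}{g + v{\left(-91,q{\left(1 \right)} \right)}} = \frac{1}{\frac{2251489}{6712334} - \left(3 - 2 \left(-2 + 1\right)\right)} = \frac{1}{\frac{2251489}{6712334} - \left(3 - -2\right)} = \frac{1}{\frac{2251489}{6712334} - 5} = \frac{1}{- \frac{31310181}{6712334}} = - \frac{6712334}{31310181}$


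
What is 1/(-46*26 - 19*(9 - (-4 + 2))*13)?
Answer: -1/3913 ≈ -0.00025556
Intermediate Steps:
1/(-46*26 - 19*(9 - (-4 + 2))*13) = 1/(-1196 - 19*(9 - (-2))*13) = 1/(-1196 - 19*(9 - 1*(-2))*13) = 1/(-1196 - 19*(9 + 2)*13) = 1/(-1196 - 19*11*13) = 1/(-1196 - 209*13) = 1/(-1196 - 2717) = 1/(-3913) = -1/3913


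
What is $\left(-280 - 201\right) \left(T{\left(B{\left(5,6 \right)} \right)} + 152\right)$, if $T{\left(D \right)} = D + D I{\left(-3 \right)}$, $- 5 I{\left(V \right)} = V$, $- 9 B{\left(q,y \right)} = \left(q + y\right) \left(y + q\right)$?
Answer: $- \frac{2824432}{45} \approx -62765.0$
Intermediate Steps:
$B{\left(q,y \right)} = - \frac{\left(q + y\right)^{2}}{9}$ ($B{\left(q,y \right)} = - \frac{\left(q + y\right) \left(y + q\right)}{9} = - \frac{\left(q + y\right) \left(q + y\right)}{9} = - \frac{\left(q + y\right)^{2}}{9}$)
$I{\left(V \right)} = - \frac{V}{5}$
$T{\left(D \right)} = \frac{8 D}{5}$ ($T{\left(D \right)} = D + D \left(\left(- \frac{1}{5}\right) \left(-3\right)\right) = D + D \frac{3}{5} = D + \frac{3 D}{5} = \frac{8 D}{5}$)
$\left(-280 - 201\right) \left(T{\left(B{\left(5,6 \right)} \right)} + 152\right) = \left(-280 - 201\right) \left(\frac{8 \left(- \frac{\left(5 + 6\right)^{2}}{9}\right)}{5} + 152\right) = - 481 \left(\frac{8 \left(- \frac{11^{2}}{9}\right)}{5} + 152\right) = - 481 \left(\frac{8 \left(\left(- \frac{1}{9}\right) 121\right)}{5} + 152\right) = - 481 \left(\frac{8}{5} \left(- \frac{121}{9}\right) + 152\right) = - 481 \left(- \frac{968}{45} + 152\right) = \left(-481\right) \frac{5872}{45} = - \frac{2824432}{45}$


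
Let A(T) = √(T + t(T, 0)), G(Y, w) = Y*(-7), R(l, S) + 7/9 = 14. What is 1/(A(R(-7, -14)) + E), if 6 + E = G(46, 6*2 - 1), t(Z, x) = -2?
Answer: -2952/968155 - 3*√101/968155 ≈ -0.0030802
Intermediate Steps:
R(l, S) = 119/9 (R(l, S) = -7/9 + 14 = 119/9)
G(Y, w) = -7*Y
A(T) = √(-2 + T) (A(T) = √(T - 2) = √(-2 + T))
E = -328 (E = -6 - 7*46 = -6 - 322 = -328)
1/(A(R(-7, -14)) + E) = 1/(√(-2 + 119/9) - 328) = 1/(√(101/9) - 328) = 1/(√101/3 - 328) = 1/(-328 + √101/3)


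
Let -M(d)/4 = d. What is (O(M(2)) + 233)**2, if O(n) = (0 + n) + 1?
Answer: 51076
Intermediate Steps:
M(d) = -4*d
O(n) = 1 + n (O(n) = n + 1 = 1 + n)
(O(M(2)) + 233)**2 = ((1 - 4*2) + 233)**2 = ((1 - 8) + 233)**2 = (-7 + 233)**2 = 226**2 = 51076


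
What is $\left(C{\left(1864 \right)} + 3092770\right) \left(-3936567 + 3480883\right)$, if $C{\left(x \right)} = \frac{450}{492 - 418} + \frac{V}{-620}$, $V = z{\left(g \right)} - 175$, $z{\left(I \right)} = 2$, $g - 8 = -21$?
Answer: $- \frac{8082500111027621}{5735} \approx -1.4093 \cdot 10^{12}$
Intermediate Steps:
$g = -13$ ($g = 8 - 21 = -13$)
$V = -173$ ($V = 2 - 175 = -173$)
$C{\left(x \right)} = \frac{145901}{22940}$ ($C{\left(x \right)} = \frac{450}{492 - 418} - \frac{173}{-620} = \frac{450}{492 - 418} - - \frac{173}{620} = \frac{450}{74} + \frac{173}{620} = 450 \cdot \frac{1}{74} + \frac{173}{620} = \frac{225}{37} + \frac{173}{620} = \frac{145901}{22940}$)
$\left(C{\left(1864 \right)} + 3092770\right) \left(-3936567 + 3480883\right) = \left(\frac{145901}{22940} + 3092770\right) \left(-3936567 + 3480883\right) = \frac{70948289701}{22940} \left(-455684\right) = - \frac{8082500111027621}{5735}$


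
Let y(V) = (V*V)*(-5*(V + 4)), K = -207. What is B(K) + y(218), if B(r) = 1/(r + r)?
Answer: -21839178961/414 ≈ -5.2752e+7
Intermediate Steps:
B(r) = 1/(2*r)
y(V) = V²*(-20 - 5*V) (y(V) = V²*(-5*(4 + V)) = V²*(-20 - 5*V))
B(K) + y(218) = (½)/(-207) + 5*218²*(-4 - 1*218) = (½)*(-1/207) + 5*47524*(-4 - 218) = -1/414 + 5*47524*(-222) = -1/414 - 52751640 = -21839178961/414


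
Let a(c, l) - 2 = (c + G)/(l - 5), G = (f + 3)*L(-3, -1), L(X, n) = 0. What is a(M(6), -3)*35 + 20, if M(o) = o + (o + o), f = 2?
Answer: 45/4 ≈ 11.250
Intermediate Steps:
G = 0 (G = (2 + 3)*0 = 5*0 = 0)
M(o) = 3*o (M(o) = o + 2*o = 3*o)
a(c, l) = 2 + c/(-5 + l) (a(c, l) = 2 + (c + 0)/(l - 5) = 2 + c/(-5 + l))
a(M(6), -3)*35 + 20 = ((-10 + 3*6 + 2*(-3))/(-5 - 3))*35 + 20 = ((-10 + 18 - 6)/(-8))*35 + 20 = -⅛*2*35 + 20 = -¼*35 + 20 = -35/4 + 20 = 45/4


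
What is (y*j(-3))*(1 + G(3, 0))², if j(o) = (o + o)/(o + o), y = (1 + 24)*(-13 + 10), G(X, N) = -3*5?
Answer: -14700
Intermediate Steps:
G(X, N) = -15
y = -75 (y = 25*(-3) = -75)
j(o) = 1 (j(o) = (2*o)/((2*o)) = (2*o)*(1/(2*o)) = 1)
(y*j(-3))*(1 + G(3, 0))² = (-75*1)*(1 - 15)² = -75*(-14)² = -75*196 = -14700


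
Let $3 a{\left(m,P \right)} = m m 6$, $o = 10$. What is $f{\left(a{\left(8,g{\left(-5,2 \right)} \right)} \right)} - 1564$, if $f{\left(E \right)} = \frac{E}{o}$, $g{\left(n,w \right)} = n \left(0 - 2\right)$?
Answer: $- \frac{7756}{5} \approx -1551.2$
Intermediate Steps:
$g{\left(n,w \right)} = - 2 n$ ($g{\left(n,w \right)} = n \left(-2\right) = - 2 n$)
$a{\left(m,P \right)} = 2 m^{2}$ ($a{\left(m,P \right)} = \frac{m m 6}{3} = \frac{m^{2} \cdot 6}{3} = \frac{6 m^{2}}{3} = 2 m^{2}$)
$f{\left(E \right)} = \frac{E}{10}$
$f{\left(a{\left(8,g{\left(-5,2 \right)} \right)} \right)} - 1564 = \frac{2 \cdot 8^{2}}{10} - 1564 = \frac{2 \cdot 64}{10} - 1564 = \frac{1}{10} \cdot 128 - 1564 = \frac{64}{5} - 1564 = - \frac{7756}{5}$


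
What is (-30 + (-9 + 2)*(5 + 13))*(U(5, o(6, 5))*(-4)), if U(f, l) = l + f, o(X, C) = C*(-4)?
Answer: -9360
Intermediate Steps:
o(X, C) = -4*C
U(f, l) = f + l
(-30 + (-9 + 2)*(5 + 13))*(U(5, o(6, 5))*(-4)) = (-30 + (-9 + 2)*(5 + 13))*((5 - 4*5)*(-4)) = (-30 - 7*18)*((5 - 20)*(-4)) = (-30 - 126)*(-15*(-4)) = -156*60 = -9360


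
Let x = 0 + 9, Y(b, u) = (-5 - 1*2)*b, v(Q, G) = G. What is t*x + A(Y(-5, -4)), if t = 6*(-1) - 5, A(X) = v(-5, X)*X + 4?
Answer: 1130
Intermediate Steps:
Y(b, u) = -7*b (Y(b, u) = (-5 - 2)*b = -7*b)
A(X) = 4 + X² (A(X) = X*X + 4 = X² + 4 = 4 + X²)
x = 9
t = -11 (t = -6 - 5 = -11)
t*x + A(Y(-5, -4)) = -11*9 + (4 + (-7*(-5))²) = -99 + (4 + 35²) = -99 + (4 + 1225) = -99 + 1229 = 1130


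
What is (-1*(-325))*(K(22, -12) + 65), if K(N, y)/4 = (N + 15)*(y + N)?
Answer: 502125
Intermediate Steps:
K(N, y) = 4*(15 + N)*(N + y) (K(N, y) = 4*((N + 15)*(y + N)) = 4*((15 + N)*(N + y)) = 4*(15 + N)*(N + y))
(-1*(-325))*(K(22, -12) + 65) = (-1*(-325))*((4*22² + 60*22 + 60*(-12) + 4*22*(-12)) + 65) = 325*((4*484 + 1320 - 720 - 1056) + 65) = 325*((1936 + 1320 - 720 - 1056) + 65) = 325*(1480 + 65) = 325*1545 = 502125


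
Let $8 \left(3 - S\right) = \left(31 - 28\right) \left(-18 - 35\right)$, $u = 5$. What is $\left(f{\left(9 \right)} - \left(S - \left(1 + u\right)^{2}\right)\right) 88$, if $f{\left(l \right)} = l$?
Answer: $1947$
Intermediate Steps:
$S = \frac{183}{8}$ ($S = 3 - \frac{\left(31 - 28\right) \left(-18 - 35\right)}{8} = 3 - \frac{3 \left(-53\right)}{8} = 3 - - \frac{159}{8} = 3 + \frac{159}{8} = \frac{183}{8} \approx 22.875$)
$\left(f{\left(9 \right)} - \left(S - \left(1 + u\right)^{2}\right)\right) 88 = \left(9 + \left(\left(1 + 5\right)^{2} - \frac{183}{8}\right)\right) 88 = \left(9 - \left(\frac{183}{8} - 6^{2}\right)\right) 88 = \left(9 + \left(36 - \frac{183}{8}\right)\right) 88 = \left(9 + \frac{105}{8}\right) 88 = \frac{177}{8} \cdot 88 = 1947$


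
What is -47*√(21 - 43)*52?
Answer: -2444*I*√22 ≈ -11463.0*I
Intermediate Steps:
-47*√(21 - 43)*52 = -47*I*√22*52 = -2444*I*√22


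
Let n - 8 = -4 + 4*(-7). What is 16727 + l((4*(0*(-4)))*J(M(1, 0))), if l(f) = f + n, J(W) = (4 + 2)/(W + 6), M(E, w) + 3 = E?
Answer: 16703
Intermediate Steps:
M(E, w) = -3 + E
J(W) = 6/(6 + W)
n = -24 (n = 8 + (-4 + 4*(-7)) = 8 + (-4 - 28) = 8 - 32 = -24)
l(f) = -24 + f (l(f) = f - 24 = -24 + f)
16727 + l((4*(0*(-4)))*J(M(1, 0))) = 16727 + (-24 + (4*(0*(-4)))*(6/(6 + (-3 + 1)))) = 16727 + (-24 + (4*0)*(6/(6 - 2))) = 16727 + (-24 + 0*(6/4)) = 16727 + (-24 + 0*(6*(1/4))) = 16727 + (-24 + 0*(3/2)) = 16727 + (-24 + 0) = 16727 - 24 = 16703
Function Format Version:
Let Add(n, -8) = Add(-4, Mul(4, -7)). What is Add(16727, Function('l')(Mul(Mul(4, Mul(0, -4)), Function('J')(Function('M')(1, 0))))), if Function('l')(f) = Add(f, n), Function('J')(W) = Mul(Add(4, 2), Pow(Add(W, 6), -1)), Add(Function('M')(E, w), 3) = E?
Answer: 16703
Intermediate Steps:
Function('M')(E, w) = Add(-3, E)
Function('J')(W) = Mul(6, Pow(Add(6, W), -1))
n = -24 (n = Add(8, Add(-4, Mul(4, -7))) = Add(8, Add(-4, -28)) = Add(8, -32) = -24)
Function('l')(f) = Add(-24, f) (Function('l')(f) = Add(f, -24) = Add(-24, f))
Add(16727, Function('l')(Mul(Mul(4, Mul(0, -4)), Function('J')(Function('M')(1, 0))))) = Add(16727, Add(-24, Mul(Mul(4, Mul(0, -4)), Mul(6, Pow(Add(6, Add(-3, 1)), -1))))) = Add(16727, Add(-24, Mul(Mul(4, 0), Mul(6, Pow(Add(6, -2), -1))))) = Add(16727, Add(-24, Mul(0, Mul(6, Pow(4, -1))))) = Add(16727, Add(-24, Mul(0, Mul(6, Rational(1, 4))))) = Add(16727, Add(-24, Mul(0, Rational(3, 2)))) = Add(16727, Add(-24, 0)) = Add(16727, -24) = 16703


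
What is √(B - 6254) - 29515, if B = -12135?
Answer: -29515 + I*√18389 ≈ -29515.0 + 135.61*I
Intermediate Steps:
√(B - 6254) - 29515 = √(-12135 - 6254) - 29515 = √(-18389) - 29515 = I*√18389 - 29515 = -29515 + I*√18389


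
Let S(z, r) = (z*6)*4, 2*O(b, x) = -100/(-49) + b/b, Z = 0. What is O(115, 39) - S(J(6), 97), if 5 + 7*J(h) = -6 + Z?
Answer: 3845/98 ≈ 39.235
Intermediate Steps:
O(b, x) = 149/98 (O(b, x) = (-100/(-49) + b/b)/2 = (-100*(-1/49) + 1)/2 = (100/49 + 1)/2 = (½)*(149/49) = 149/98)
J(h) = -11/7 (J(h) = -5/7 + (-6 + 0)/7 = -5/7 + (⅐)*(-6) = -5/7 - 6/7 = -11/7)
S(z, r) = 24*z (S(z, r) = (6*z)*4 = 24*z)
O(115, 39) - S(J(6), 97) = 149/98 - 24*(-11)/7 = 149/98 - 1*(-264/7) = 149/98 + 264/7 = 3845/98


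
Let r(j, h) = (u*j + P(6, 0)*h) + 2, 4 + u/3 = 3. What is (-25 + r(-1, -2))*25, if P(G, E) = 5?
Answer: -750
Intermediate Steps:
u = -3 (u = -12 + 3*3 = -12 + 9 = -3)
r(j, h) = 2 - 3*j + 5*h (r(j, h) = (-3*j + 5*h) + 2 = 2 - 3*j + 5*h)
(-25 + r(-1, -2))*25 = (-25 + (2 - 3*(-1) + 5*(-2)))*25 = (-25 + (2 + 3 - 10))*25 = (-25 - 5)*25 = -30*25 = -750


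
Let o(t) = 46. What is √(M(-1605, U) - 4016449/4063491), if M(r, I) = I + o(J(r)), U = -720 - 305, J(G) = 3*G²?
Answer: I*√1797947641132862/1354497 ≈ 31.305*I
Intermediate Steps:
U = -1025
M(r, I) = 46 + I (M(r, I) = I + 46 = 46 + I)
√(M(-1605, U) - 4016449/4063491) = √((46 - 1025) - 4016449/4063491) = √(-979 - 4016449*1/4063491) = √(-979 - 4016449/4063491) = √(-3982174138/4063491) = I*√1797947641132862/1354497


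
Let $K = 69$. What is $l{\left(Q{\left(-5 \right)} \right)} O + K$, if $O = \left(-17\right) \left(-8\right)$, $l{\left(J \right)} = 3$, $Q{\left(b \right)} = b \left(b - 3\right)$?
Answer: $477$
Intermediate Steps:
$Q{\left(b \right)} = b \left(-3 + b\right)$
$O = 136$
$l{\left(Q{\left(-5 \right)} \right)} O + K = 3 \cdot 136 + 69 = 408 + 69 = 477$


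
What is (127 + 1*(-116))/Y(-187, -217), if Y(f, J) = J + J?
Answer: -11/434 ≈ -0.025346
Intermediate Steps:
Y(f, J) = 2*J
(127 + 1*(-116))/Y(-187, -217) = (127 + 1*(-116))/((2*(-217))) = (127 - 116)/(-434) = 11*(-1/434) = -11/434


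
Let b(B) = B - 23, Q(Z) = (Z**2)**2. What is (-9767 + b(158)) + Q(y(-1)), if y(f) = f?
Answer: -9631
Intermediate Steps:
Q(Z) = Z**4
b(B) = -23 + B
(-9767 + b(158)) + Q(y(-1)) = (-9767 + (-23 + 158)) + (-1)**4 = (-9767 + 135) + 1 = -9632 + 1 = -9631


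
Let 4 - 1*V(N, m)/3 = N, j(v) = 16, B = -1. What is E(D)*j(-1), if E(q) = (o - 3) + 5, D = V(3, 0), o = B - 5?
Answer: -64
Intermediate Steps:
V(N, m) = 12 - 3*N
o = -6 (o = -1 - 5 = -6)
D = 3 (D = 12 - 3*3 = 12 - 9 = 3)
E(q) = -4 (E(q) = (-6 - 3) + 5 = -9 + 5 = -4)
E(D)*j(-1) = -4*16 = -64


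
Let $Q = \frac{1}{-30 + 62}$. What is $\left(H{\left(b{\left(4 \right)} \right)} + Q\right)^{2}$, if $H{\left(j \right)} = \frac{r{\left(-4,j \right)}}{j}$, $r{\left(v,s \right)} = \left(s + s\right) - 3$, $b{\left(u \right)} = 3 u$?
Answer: $\frac{3249}{1024} \approx 3.1729$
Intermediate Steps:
$r{\left(v,s \right)} = -3 + 2 s$ ($r{\left(v,s \right)} = 2 s - 3 = -3 + 2 s$)
$H{\left(j \right)} = \frac{-3 + 2 j}{j}$
$Q = \frac{1}{32} \approx 0.03125$
$\left(H{\left(b{\left(4 \right)} \right)} + Q\right)^{2} = \left(\left(2 - \frac{3}{3 \cdot 4}\right) + \frac{1}{32}\right)^{2} = \left(\left(2 - \frac{3}{12}\right) + \frac{1}{32}\right)^{2} = \left(\left(2 - \frac{1}{4}\right) + \frac{1}{32}\right)^{2} = \left(\frac{7}{4} + \frac{1}{32}\right)^{2} = \left(\frac{57}{32}\right)^{2} = \frac{3249}{1024}$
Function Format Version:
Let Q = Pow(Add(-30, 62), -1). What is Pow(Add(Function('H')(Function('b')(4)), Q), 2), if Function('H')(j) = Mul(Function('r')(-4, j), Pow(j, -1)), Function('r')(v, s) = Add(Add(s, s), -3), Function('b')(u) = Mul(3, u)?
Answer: Rational(3249, 1024) ≈ 3.1729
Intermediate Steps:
Function('r')(v, s) = Add(-3, Mul(2, s)) (Function('r')(v, s) = Add(Mul(2, s), -3) = Add(-3, Mul(2, s)))
Function('H')(j) = Mul(Pow(j, -1), Add(-3, Mul(2, j))) (Function('H')(j) = Mul(Add(-3, Mul(2, j)), Pow(j, -1)) = Mul(Pow(j, -1), Add(-3, Mul(2, j))))
Q = Rational(1, 32) (Q = Pow(32, -1) = Rational(1, 32) ≈ 0.031250)
Pow(Add(Function('H')(Function('b')(4)), Q), 2) = Pow(Add(Add(2, Mul(-3, Pow(Mul(3, 4), -1))), Rational(1, 32)), 2) = Pow(Add(Add(2, Mul(-3, Pow(12, -1))), Rational(1, 32)), 2) = Pow(Add(Add(2, Mul(-3, Rational(1, 12))), Rational(1, 32)), 2) = Pow(Add(Add(2, Rational(-1, 4)), Rational(1, 32)), 2) = Pow(Add(Rational(7, 4), Rational(1, 32)), 2) = Pow(Rational(57, 32), 2) = Rational(3249, 1024)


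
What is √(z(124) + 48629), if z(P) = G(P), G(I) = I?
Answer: 3*√5417 ≈ 220.80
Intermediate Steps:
z(P) = P
√(z(124) + 48629) = √(124 + 48629) = √48753 = 3*√5417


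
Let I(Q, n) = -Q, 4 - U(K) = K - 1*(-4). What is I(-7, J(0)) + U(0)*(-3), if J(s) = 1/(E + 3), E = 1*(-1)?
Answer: 7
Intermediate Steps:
E = -1
U(K) = -K (U(K) = 4 - (K - 1*(-4)) = 4 - (K + 4) = 4 - (4 + K) = 4 + (-4 - K) = -K)
J(s) = ½ (J(s) = 1/(-1 + 3) = 1/2 = ½)
I(-7, J(0)) + U(0)*(-3) = -1*(-7) - 1*0*(-3) = 7 + 0*(-3) = 7 + 0 = 7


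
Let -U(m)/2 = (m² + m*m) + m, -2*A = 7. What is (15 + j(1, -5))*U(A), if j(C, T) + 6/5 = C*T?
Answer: -1848/5 ≈ -369.60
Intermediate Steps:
A = -7/2 (A = -½*7 = -7/2 ≈ -3.5000)
U(m) = -4*m² - 2*m (U(m) = -2*((m² + m*m) + m) = -2*((m² + m²) + m) = -2*(2*m² + m) = -2*(m + 2*m²) = -4*m² - 2*m)
j(C, T) = -6/5 + C*T
(15 + j(1, -5))*U(A) = (15 + (-6/5 + 1*(-5)))*(-2*(-7/2)*(1 + 2*(-7/2))) = (15 + (-6/5 - 5))*(-2*(-7/2)*(1 - 7)) = (15 - 31/5)*(-2*(-7/2)*(-6)) = (44/5)*(-42) = -1848/5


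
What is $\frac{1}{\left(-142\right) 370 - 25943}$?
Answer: $- \frac{1}{78483} \approx -1.2742 \cdot 10^{-5}$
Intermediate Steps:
$\frac{1}{\left(-142\right) 370 - 25943} = \frac{1}{-52540 - 25943} = \frac{1}{-78483} = - \frac{1}{78483}$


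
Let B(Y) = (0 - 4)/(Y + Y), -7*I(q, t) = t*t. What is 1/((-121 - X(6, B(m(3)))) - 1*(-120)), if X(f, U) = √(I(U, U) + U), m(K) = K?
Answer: -63/109 + 3*I*√322/109 ≈ -0.57798 + 0.49388*I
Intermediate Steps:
I(q, t) = -t²/7 (I(q, t) = -t*t/7 = -t²/7)
B(Y) = -2/Y (B(Y) = -4*1/(2*Y) = -2/Y)
X(f, U) = √(U - U²/7) (X(f, U) = √(-U²/7 + U) = √(U - U²/7))
1/((-121 - X(6, B(m(3)))) - 1*(-120)) = 1/((-121 - √7*√((-2/3)*(7 - (-2)/3))/7) - 1*(-120)) = 1/((-121 - √7*√((-2*⅓)*(7 - (-2)/3))/7) + 120) = 1/((-121 - √7*√(-2*(7 - 1*(-⅔))/3)/7) + 120) = 1/((-121 - √7*√(-2*(7 + ⅔)/3)/7) + 120) = 1/((-121 - √7*√(-⅔*23/3)/7) + 120) = 1/((-121 - √7*√(-46/9)/7) + 120) = 1/((-121 - √7*I*√46/3/7) + 120) = 1/((-121 - I*√322/21) + 120) = 1/(-1 - I*√322/21)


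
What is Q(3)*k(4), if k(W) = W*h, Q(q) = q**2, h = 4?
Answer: 144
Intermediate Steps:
k(W) = 4*W (k(W) = W*4 = 4*W)
Q(3)*k(4) = 3**2*(4*4) = 9*16 = 144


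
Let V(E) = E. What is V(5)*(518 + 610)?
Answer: 5640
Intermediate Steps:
V(5)*(518 + 610) = 5*(518 + 610) = 5*1128 = 5640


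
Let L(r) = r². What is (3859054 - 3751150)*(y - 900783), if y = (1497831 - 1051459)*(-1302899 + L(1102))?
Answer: -4262487570955392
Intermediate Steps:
y = -39501690140 (y = (1497831 - 1051459)*(-1302899 + 1102²) = 446372*(-1302899 + 1214404) = 446372*(-88495) = -39501690140)
(3859054 - 3751150)*(y - 900783) = (3859054 - 3751150)*(-39501690140 - 900783) = 107904*(-39502590923) = -4262487570955392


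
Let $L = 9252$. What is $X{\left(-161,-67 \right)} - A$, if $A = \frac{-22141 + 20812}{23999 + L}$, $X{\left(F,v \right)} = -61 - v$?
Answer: $\frac{200835}{33251} \approx 6.04$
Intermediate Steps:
$A = - \frac{1329}{33251}$ ($A = \frac{-22141 + 20812}{23999 + 9252} = - \frac{1329}{33251} \approx -0.039969$)
$X{\left(-161,-67 \right)} - A = \left(-61 - -67\right) - - \frac{1329}{33251} = \left(-61 + 67\right) + \frac{1329}{33251} = 6 + \frac{1329}{33251} = \frac{200835}{33251}$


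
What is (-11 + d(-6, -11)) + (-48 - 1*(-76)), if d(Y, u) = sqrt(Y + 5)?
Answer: 17 + I ≈ 17.0 + 1.0*I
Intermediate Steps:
d(Y, u) = sqrt(5 + Y)
(-11 + d(-6, -11)) + (-48 - 1*(-76)) = (-11 + sqrt(5 - 6)) + (-48 - 1*(-76)) = (-11 + sqrt(-1)) + (-48 + 76) = (-11 + I) + 28 = 17 + I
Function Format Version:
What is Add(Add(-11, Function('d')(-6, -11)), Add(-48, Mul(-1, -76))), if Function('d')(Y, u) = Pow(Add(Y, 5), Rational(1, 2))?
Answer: Add(17, I) ≈ Add(17.000, Mul(1.0000, I))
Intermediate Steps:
Function('d')(Y, u) = Pow(Add(5, Y), Rational(1, 2))
Add(Add(-11, Function('d')(-6, -11)), Add(-48, Mul(-1, -76))) = Add(Add(-11, Pow(Add(5, -6), Rational(1, 2))), Add(-48, Mul(-1, -76))) = Add(Add(-11, Pow(-1, Rational(1, 2))), Add(-48, 76)) = Add(Add(-11, I), 28) = Add(17, I)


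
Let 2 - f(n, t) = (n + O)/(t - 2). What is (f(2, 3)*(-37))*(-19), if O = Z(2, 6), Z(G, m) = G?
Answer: -1406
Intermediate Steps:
O = 2
f(n, t) = 2 - (2 + n)/(-2 + t) (f(n, t) = 2 - (n + 2)/(t - 2) = 2 - (2 + n)/(-2 + t))
(f(2, 3)*(-37))*(-19) = (((-6 - 1*2 + 2*3)/(-2 + 3))*(-37))*(-19) = (((-6 - 2 + 6)/1)*(-37))*(-19) = ((1*(-2))*(-37))*(-19) = -2*(-37)*(-19) = 74*(-19) = -1406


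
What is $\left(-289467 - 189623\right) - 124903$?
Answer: $-603993$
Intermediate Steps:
$\left(-289467 - 189623\right) - 124903 = -479090 - 124903 = -603993$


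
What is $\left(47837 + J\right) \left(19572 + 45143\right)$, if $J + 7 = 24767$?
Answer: $4698114855$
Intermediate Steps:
$J = 24760$ ($J = -7 + 24767 = 24760$)
$\left(47837 + J\right) \left(19572 + 45143\right) = \left(47837 + 24760\right) \left(19572 + 45143\right) = 72597 \cdot 64715 = 4698114855$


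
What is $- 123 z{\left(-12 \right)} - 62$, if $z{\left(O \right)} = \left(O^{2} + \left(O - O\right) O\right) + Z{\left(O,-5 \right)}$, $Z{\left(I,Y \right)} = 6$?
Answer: $-18512$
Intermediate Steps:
$z{\left(O \right)} = 6 + O^{2}$ ($z{\left(O \right)} = \left(O^{2} + \left(O - O\right) O\right) + 6 = \left(O^{2} + 0 O\right) + 6 = \left(O^{2} + 0\right) + 6 = O^{2} + 6 = 6 + O^{2}$)
$- 123 z{\left(-12 \right)} - 62 = - 123 \left(6 + \left(-12\right)^{2}\right) - 62 = - 123 \left(6 + 144\right) - 62 = \left(-123\right) 150 - 62 = -18450 - 62 = -18512$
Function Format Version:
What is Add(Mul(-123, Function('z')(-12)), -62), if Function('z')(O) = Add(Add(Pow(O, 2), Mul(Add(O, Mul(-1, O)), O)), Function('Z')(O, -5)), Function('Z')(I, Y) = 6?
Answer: -18512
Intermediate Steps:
Function('z')(O) = Add(6, Pow(O, 2)) (Function('z')(O) = Add(Add(Pow(O, 2), Mul(Add(O, Mul(-1, O)), O)), 6) = Add(Add(Pow(O, 2), Mul(0, O)), 6) = Add(Add(Pow(O, 2), 0), 6) = Add(Pow(O, 2), 6) = Add(6, Pow(O, 2)))
Add(Mul(-123, Function('z')(-12)), -62) = Add(Mul(-123, Add(6, Pow(-12, 2))), -62) = Add(Mul(-123, Add(6, 144)), -62) = Add(Mul(-123, 150), -62) = Add(-18450, -62) = -18512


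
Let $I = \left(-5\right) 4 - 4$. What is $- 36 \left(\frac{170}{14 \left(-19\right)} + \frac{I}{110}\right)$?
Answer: $\frac{225756}{7315} \approx 30.862$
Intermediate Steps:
$I = -24$ ($I = -20 - 4 = -24$)
$- 36 \left(\frac{170}{14 \left(-19\right)} + \frac{I}{110}\right) = - 36 \left(\frac{170}{14 \left(-19\right)} - \frac{24}{110}\right) = - 36 \left(\frac{170}{-266} - \frac{12}{55}\right) = - 36 \left(170 \left(- \frac{1}{266}\right) - \frac{12}{55}\right) = - 36 \left(- \frac{85}{133} - \frac{12}{55}\right) = \left(-36\right) \left(- \frac{6271}{7315}\right) = \frac{225756}{7315}$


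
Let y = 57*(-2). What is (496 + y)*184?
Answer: 70288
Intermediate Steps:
y = -114
(496 + y)*184 = (496 - 114)*184 = 382*184 = 70288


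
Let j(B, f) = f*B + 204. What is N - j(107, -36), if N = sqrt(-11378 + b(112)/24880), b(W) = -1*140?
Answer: 3648 + I*sqrt(4401968329)/622 ≈ 3648.0 + 106.67*I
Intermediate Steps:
j(B, f) = 204 + B*f (j(B, f) = B*f + 204 = 204 + B*f)
b(W) = -140
N = I*sqrt(4401968329)/622 (N = sqrt(-11378 - 140/24880) = sqrt(-11378 - 140*1/24880) = sqrt(-11378 - 7/1244) = sqrt(-14154239/1244) = I*sqrt(4401968329)/622 ≈ 106.67*I)
N - j(107, -36) = I*sqrt(4401968329)/622 - (204 + 107*(-36)) = I*sqrt(4401968329)/622 - (204 - 3852) = I*sqrt(4401968329)/622 - 1*(-3648) = I*sqrt(4401968329)/622 + 3648 = 3648 + I*sqrt(4401968329)/622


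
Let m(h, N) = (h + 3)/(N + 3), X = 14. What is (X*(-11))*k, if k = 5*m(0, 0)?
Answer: -770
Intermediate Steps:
m(h, N) = (3 + h)/(3 + N)
k = 5 (k = 5*((3 + 0)/(3 + 0)) = 5*(3/3) = 5*((⅓)*3) = 5*1 = 5)
(X*(-11))*k = (14*(-11))*5 = -154*5 = -770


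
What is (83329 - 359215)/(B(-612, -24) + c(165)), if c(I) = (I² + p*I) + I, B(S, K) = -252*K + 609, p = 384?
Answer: -30654/10823 ≈ -2.8323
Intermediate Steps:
B(S, K) = 609 - 252*K
c(I) = I² + 385*I (c(I) = (I² + 384*I) + I = I² + 385*I)
(83329 - 359215)/(B(-612, -24) + c(165)) = (83329 - 359215)/((609 - 252*(-24)) + 165*(385 + 165)) = -275886/((609 + 6048) + 165*550) = -275886/(6657 + 90750) = -275886/97407 = -275886*1/97407 = -30654/10823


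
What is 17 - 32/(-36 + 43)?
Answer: 87/7 ≈ 12.429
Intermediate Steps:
17 - 32/(-36 + 43) = 17 - 32/7 = 87/7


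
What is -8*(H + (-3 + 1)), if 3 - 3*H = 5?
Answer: 64/3 ≈ 21.333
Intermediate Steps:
H = -⅔ (H = 1 - ⅓*5 = 1 - 5/3 = -⅔ ≈ -0.66667)
-8*(H + (-3 + 1)) = -8*(-⅔ + (-3 + 1)) = -8*(-⅔ - 2) = -8*(-8/3) = 64/3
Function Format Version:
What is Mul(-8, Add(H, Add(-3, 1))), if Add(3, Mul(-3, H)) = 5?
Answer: Rational(64, 3) ≈ 21.333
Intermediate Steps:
H = Rational(-2, 3) (H = Add(1, Mul(Rational(-1, 3), 5)) = Add(1, Rational(-5, 3)) = Rational(-2, 3) ≈ -0.66667)
Mul(-8, Add(H, Add(-3, 1))) = Mul(-8, Add(Rational(-2, 3), Add(-3, 1))) = Mul(-8, Add(Rational(-2, 3), -2)) = Mul(-8, Rational(-8, 3)) = Rational(64, 3)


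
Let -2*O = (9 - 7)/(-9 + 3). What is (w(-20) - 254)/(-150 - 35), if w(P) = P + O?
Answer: 1643/1110 ≈ 1.4802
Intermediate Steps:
O = 1/6 (O = -(9 - 7)/(2*(-9 + 3)) = -1/(-6) = -(-1)/6 = -1/2*(-1/3) = 1/6 ≈ 0.16667)
w(P) = 1/6 + P (w(P) = P + 1/6 = 1/6 + P)
(w(-20) - 254)/(-150 - 35) = ((1/6 - 20) - 254)/(-150 - 35) = (-119/6 - 254)/(-185) = -1643/6*(-1/185) = 1643/1110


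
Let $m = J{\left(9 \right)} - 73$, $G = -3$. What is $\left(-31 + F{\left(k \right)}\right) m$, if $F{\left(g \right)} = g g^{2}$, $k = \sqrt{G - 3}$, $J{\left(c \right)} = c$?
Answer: $1984 + 384 i \sqrt{6} \approx 1984.0 + 940.6 i$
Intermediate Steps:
$m = -64$ ($m = 9 - 73 = -64$)
$k = i \sqrt{6}$ ($k = \sqrt{-3 - 3} = \sqrt{-6} = i \sqrt{6} \approx 2.4495 i$)
$F{\left(g \right)} = g^{3}$
$\left(-31 + F{\left(k \right)}\right) m = \left(-31 + \left(i \sqrt{6}\right)^{3}\right) \left(-64\right) = \left(-31 - 6 i \sqrt{6}\right) \left(-64\right) = 1984 + 384 i \sqrt{6}$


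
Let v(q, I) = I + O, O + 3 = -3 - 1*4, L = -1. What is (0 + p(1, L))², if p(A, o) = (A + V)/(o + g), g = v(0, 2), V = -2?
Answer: 1/81 ≈ 0.012346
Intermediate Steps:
O = -10 (O = -3 + (-3 - 1*4) = -3 + (-3 - 4) = -3 - 7 = -10)
v(q, I) = -10 + I (v(q, I) = I - 10 = -10 + I)
g = -8 (g = -10 + 2 = -8)
p(A, o) = (-2 + A)/(-8 + o) (p(A, o) = (A - 2)/(o - 8) = (-2 + A)/(-8 + o))
(0 + p(1, L))² = (0 + (-2 + 1)/(-8 - 1))² = (0 - 1/(-9))² = (0 - ⅑*(-1))² = (0 + ⅑)² = (⅑)² = 1/81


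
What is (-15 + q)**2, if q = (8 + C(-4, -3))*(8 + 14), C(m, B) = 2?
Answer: 42025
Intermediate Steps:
q = 220 (q = (8 + 2)*(8 + 14) = 10*22 = 220)
(-15 + q)**2 = (-15 + 220)**2 = 205**2 = 42025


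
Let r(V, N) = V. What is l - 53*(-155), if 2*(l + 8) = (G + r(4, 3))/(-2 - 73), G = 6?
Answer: 123104/15 ≈ 8206.9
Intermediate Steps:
l = -121/15 (l = -8 + ((6 + 4)/(-2 - 73))/2 = -8 + (10/(-75))/2 = -8 + (10*(-1/75))/2 = -8 + (½)*(-2/15) = -8 - 1/15 = -121/15 ≈ -8.0667)
l - 53*(-155) = -121/15 - 53*(-155) = -121/15 + 8215 = 123104/15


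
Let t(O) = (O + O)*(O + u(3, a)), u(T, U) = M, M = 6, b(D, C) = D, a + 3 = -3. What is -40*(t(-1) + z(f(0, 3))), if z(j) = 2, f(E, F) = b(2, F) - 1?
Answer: 320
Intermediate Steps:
a = -6 (a = -3 - 3 = -6)
u(T, U) = 6
f(E, F) = 1 (f(E, F) = 2 - 1 = 1)
t(O) = 2*O*(6 + O) (t(O) = (O + O)*(O + 6) = (2*O)*(6 + O) = 2*O*(6 + O))
-40*(t(-1) + z(f(0, 3))) = -40*(2*(-1)*(6 - 1) + 2) = -40*(2*(-1)*5 + 2) = -40*(-10 + 2) = -40*(-8) = 320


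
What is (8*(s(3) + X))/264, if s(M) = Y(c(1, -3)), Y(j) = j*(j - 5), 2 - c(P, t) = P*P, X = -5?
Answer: -3/11 ≈ -0.27273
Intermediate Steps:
c(P, t) = 2 - P² (c(P, t) = 2 - P*P = 2 - P²)
Y(j) = j*(-5 + j)
s(M) = -4 (s(M) = (2 - 1*1²)*(-5 + (2 - 1*1²)) = (2 - 1*1)*(-5 + (2 - 1*1)) = (2 - 1)*(-5 + (2 - 1)) = 1*(-5 + 1) = 1*(-4) = -4)
(8*(s(3) + X))/264 = (8*(-4 - 5))/264 = (8*(-9))*(1/264) = -72*1/264 = -3/11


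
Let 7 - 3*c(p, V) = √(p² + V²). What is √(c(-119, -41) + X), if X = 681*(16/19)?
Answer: √(1870797 - 96387*√2)/57 ≈ 23.105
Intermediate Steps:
c(p, V) = 7/3 - √(V² + p²)/3 (c(p, V) = 7/3 - √(p² + V²)/3 = 7/3 - √(V² + p²)/3)
X = 10896/19 (X = 681*(16*(1/19)) = 681*(16/19) = 10896/19 ≈ 573.47)
√(c(-119, -41) + X) = √((7/3 - √((-41)² + (-119)²)/3) + 10896/19) = √((7/3 - √(1681 + 14161)/3) + 10896/19) = √((7/3 - 89*√2/3) + 10896/19) = √(32821/57 - 89*√2/3)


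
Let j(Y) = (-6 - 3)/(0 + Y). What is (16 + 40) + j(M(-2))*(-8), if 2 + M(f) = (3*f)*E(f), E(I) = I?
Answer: 316/5 ≈ 63.200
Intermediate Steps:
M(f) = -2 + 3*f**2 (M(f) = -2 + (3*f)*f = -2 + 3*f**2)
j(Y) = -9/Y
(16 + 40) + j(M(-2))*(-8) = (16 + 40) - 9/(-2 + 3*(-2)**2)*(-8) = 56 - 9/(-2 + 3*4)*(-8) = 56 - 9/(-2 + 12)*(-8) = 56 - 9/10*(-8) = 56 + 36/5 = 316/5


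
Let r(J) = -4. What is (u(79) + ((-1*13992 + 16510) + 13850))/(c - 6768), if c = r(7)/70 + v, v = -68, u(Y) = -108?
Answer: -94850/39877 ≈ -2.3786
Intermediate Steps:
c = -2382/35 (c = -4/70 - 68 = -4*1/70 - 68 = -2/35 - 68 = -2382/35 ≈ -68.057)
(u(79) + ((-1*13992 + 16510) + 13850))/(c - 6768) = (-108 + ((-1*13992 + 16510) + 13850))/(-2382/35 - 6768) = (-108 + ((-13992 + 16510) + 13850))/(-239262/35) = (-108 + (2518 + 13850))*(-35/239262) = (-108 + 16368)*(-35/239262) = 16260*(-35/239262) = -94850/39877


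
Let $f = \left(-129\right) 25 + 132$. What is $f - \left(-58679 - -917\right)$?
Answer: $54669$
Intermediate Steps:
$f = -3093$ ($f = -3225 + 132 = -3093$)
$f - \left(-58679 - -917\right) = -3093 - \left(-58679 - -917\right) = -3093 - \left(-58679 + 917\right) = -3093 - -57762 = -3093 + 57762 = 54669$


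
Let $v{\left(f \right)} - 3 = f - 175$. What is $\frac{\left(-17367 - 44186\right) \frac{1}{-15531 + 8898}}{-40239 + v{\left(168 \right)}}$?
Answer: $- \frac{61553}{266931819} \approx -0.00023059$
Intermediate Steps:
$v{\left(f \right)} = -172 + f$ ($v{\left(f \right)} = 3 + \left(f - 175\right) = 3 + \left(-175 + f\right) = -172 + f$)
$\frac{\left(-17367 - 44186\right) \frac{1}{-15531 + 8898}}{-40239 + v{\left(168 \right)}} = \frac{\left(-17367 - 44186\right) \frac{1}{-15531 + 8898}}{-40239 + \left(-172 + 168\right)} = \frac{\left(-61553\right) \frac{1}{-6633}}{-40239 - 4} = \frac{\left(-61553\right) \left(- \frac{1}{6633}\right)}{-40243} = \frac{61553}{6633} \left(- \frac{1}{40243}\right) = - \frac{61553}{266931819}$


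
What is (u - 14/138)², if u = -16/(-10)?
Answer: 267289/119025 ≈ 2.2457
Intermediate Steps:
u = 8/5 (u = -16*(-⅒) = 8/5 ≈ 1.6000)
(u - 14/138)² = (8/5 - 14/138)² = (8/5 - 14*1/138)² = (8/5 - 7/69)² = (517/345)² = 267289/119025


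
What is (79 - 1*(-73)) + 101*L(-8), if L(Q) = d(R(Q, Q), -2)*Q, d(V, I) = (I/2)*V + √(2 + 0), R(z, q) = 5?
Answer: 4192 - 808*√2 ≈ 3049.3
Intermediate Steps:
d(V, I) = √2 + I*V/2 (d(V, I) = (I*(½))*V + √2 = (I/2)*V + √2 = I*V/2 + √2 = √2 + I*V/2)
L(Q) = Q*(-5 + √2) (L(Q) = (√2 + (½)*(-2)*5)*Q = (√2 - 5)*Q = (-5 + √2)*Q = Q*(-5 + √2))
(79 - 1*(-73)) + 101*L(-8) = (79 - 1*(-73)) + 101*(-8*(-5 + √2)) = (79 + 73) + 101*(40 - 8*√2) = 152 + (4040 - 808*√2) = 4192 - 808*√2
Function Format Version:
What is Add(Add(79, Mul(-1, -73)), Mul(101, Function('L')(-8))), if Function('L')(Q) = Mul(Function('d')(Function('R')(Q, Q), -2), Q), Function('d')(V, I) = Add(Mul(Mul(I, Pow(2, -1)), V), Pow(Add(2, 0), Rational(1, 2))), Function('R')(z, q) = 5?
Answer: Add(4192, Mul(-808, Pow(2, Rational(1, 2)))) ≈ 3049.3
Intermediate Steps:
Function('d')(V, I) = Add(Pow(2, Rational(1, 2)), Mul(Rational(1, 2), I, V)) (Function('d')(V, I) = Add(Mul(Mul(I, Rational(1, 2)), V), Pow(2, Rational(1, 2))) = Add(Mul(Mul(Rational(1, 2), I), V), Pow(2, Rational(1, 2))) = Add(Mul(Rational(1, 2), I, V), Pow(2, Rational(1, 2))) = Add(Pow(2, Rational(1, 2)), Mul(Rational(1, 2), I, V)))
Function('L')(Q) = Mul(Q, Add(-5, Pow(2, Rational(1, 2)))) (Function('L')(Q) = Mul(Add(Pow(2, Rational(1, 2)), Mul(Rational(1, 2), -2, 5)), Q) = Mul(Add(Pow(2, Rational(1, 2)), -5), Q) = Mul(Add(-5, Pow(2, Rational(1, 2))), Q) = Mul(Q, Add(-5, Pow(2, Rational(1, 2)))))
Add(Add(79, Mul(-1, -73)), Mul(101, Function('L')(-8))) = Add(Add(79, Mul(-1, -73)), Mul(101, Mul(-8, Add(-5, Pow(2, Rational(1, 2)))))) = Add(Add(79, 73), Mul(101, Add(40, Mul(-8, Pow(2, Rational(1, 2)))))) = Add(152, Add(4040, Mul(-808, Pow(2, Rational(1, 2))))) = Add(4192, Mul(-808, Pow(2, Rational(1, 2))))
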